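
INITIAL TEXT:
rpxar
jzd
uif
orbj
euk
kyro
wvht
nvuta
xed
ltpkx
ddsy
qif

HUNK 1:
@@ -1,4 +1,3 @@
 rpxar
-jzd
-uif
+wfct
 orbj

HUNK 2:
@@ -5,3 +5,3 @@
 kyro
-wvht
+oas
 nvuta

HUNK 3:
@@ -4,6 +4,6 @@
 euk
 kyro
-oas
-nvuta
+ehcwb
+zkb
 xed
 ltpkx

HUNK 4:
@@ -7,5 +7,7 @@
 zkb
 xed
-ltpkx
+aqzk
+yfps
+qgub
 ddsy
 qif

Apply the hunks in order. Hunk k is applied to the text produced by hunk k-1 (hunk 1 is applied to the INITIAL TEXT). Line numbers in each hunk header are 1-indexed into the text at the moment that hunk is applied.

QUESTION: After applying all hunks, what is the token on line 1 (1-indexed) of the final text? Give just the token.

Answer: rpxar

Derivation:
Hunk 1: at line 1 remove [jzd,uif] add [wfct] -> 11 lines: rpxar wfct orbj euk kyro wvht nvuta xed ltpkx ddsy qif
Hunk 2: at line 5 remove [wvht] add [oas] -> 11 lines: rpxar wfct orbj euk kyro oas nvuta xed ltpkx ddsy qif
Hunk 3: at line 4 remove [oas,nvuta] add [ehcwb,zkb] -> 11 lines: rpxar wfct orbj euk kyro ehcwb zkb xed ltpkx ddsy qif
Hunk 4: at line 7 remove [ltpkx] add [aqzk,yfps,qgub] -> 13 lines: rpxar wfct orbj euk kyro ehcwb zkb xed aqzk yfps qgub ddsy qif
Final line 1: rpxar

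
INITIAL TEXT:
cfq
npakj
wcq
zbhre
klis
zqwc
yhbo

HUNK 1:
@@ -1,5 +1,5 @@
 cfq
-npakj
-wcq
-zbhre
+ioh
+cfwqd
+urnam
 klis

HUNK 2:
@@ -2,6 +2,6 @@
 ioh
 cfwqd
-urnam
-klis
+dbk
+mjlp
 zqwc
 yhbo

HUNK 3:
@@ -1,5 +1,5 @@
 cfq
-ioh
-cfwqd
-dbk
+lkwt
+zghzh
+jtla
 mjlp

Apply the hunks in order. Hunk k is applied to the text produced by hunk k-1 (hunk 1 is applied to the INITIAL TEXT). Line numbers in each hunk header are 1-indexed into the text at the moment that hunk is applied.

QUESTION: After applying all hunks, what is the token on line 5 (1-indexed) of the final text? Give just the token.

Hunk 1: at line 1 remove [npakj,wcq,zbhre] add [ioh,cfwqd,urnam] -> 7 lines: cfq ioh cfwqd urnam klis zqwc yhbo
Hunk 2: at line 2 remove [urnam,klis] add [dbk,mjlp] -> 7 lines: cfq ioh cfwqd dbk mjlp zqwc yhbo
Hunk 3: at line 1 remove [ioh,cfwqd,dbk] add [lkwt,zghzh,jtla] -> 7 lines: cfq lkwt zghzh jtla mjlp zqwc yhbo
Final line 5: mjlp

Answer: mjlp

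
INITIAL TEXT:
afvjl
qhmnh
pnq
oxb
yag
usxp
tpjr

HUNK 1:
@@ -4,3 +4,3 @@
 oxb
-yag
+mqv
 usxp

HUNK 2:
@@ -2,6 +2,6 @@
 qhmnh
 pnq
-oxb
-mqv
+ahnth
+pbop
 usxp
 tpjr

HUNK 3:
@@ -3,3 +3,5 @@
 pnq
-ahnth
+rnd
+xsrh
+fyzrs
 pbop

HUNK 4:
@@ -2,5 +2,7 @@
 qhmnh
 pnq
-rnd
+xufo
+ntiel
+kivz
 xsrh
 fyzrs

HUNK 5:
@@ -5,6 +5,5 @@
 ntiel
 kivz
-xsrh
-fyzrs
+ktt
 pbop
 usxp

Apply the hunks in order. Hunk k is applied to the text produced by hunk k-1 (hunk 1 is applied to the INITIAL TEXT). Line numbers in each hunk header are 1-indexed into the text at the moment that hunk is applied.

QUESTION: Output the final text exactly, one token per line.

Hunk 1: at line 4 remove [yag] add [mqv] -> 7 lines: afvjl qhmnh pnq oxb mqv usxp tpjr
Hunk 2: at line 2 remove [oxb,mqv] add [ahnth,pbop] -> 7 lines: afvjl qhmnh pnq ahnth pbop usxp tpjr
Hunk 3: at line 3 remove [ahnth] add [rnd,xsrh,fyzrs] -> 9 lines: afvjl qhmnh pnq rnd xsrh fyzrs pbop usxp tpjr
Hunk 4: at line 2 remove [rnd] add [xufo,ntiel,kivz] -> 11 lines: afvjl qhmnh pnq xufo ntiel kivz xsrh fyzrs pbop usxp tpjr
Hunk 5: at line 5 remove [xsrh,fyzrs] add [ktt] -> 10 lines: afvjl qhmnh pnq xufo ntiel kivz ktt pbop usxp tpjr

Answer: afvjl
qhmnh
pnq
xufo
ntiel
kivz
ktt
pbop
usxp
tpjr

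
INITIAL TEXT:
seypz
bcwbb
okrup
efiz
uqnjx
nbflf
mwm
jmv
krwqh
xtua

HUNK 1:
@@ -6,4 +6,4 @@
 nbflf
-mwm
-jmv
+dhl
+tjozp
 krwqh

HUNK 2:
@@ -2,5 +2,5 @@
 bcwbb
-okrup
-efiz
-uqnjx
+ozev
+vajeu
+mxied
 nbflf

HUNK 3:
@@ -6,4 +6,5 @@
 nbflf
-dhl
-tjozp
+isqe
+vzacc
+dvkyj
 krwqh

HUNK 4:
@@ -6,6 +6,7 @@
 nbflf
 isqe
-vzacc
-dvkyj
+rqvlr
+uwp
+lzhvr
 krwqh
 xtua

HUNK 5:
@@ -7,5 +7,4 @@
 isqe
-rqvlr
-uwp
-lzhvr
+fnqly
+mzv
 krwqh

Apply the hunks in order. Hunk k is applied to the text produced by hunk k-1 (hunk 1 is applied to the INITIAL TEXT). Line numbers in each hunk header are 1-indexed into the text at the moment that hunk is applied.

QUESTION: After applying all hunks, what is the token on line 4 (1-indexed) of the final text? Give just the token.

Answer: vajeu

Derivation:
Hunk 1: at line 6 remove [mwm,jmv] add [dhl,tjozp] -> 10 lines: seypz bcwbb okrup efiz uqnjx nbflf dhl tjozp krwqh xtua
Hunk 2: at line 2 remove [okrup,efiz,uqnjx] add [ozev,vajeu,mxied] -> 10 lines: seypz bcwbb ozev vajeu mxied nbflf dhl tjozp krwqh xtua
Hunk 3: at line 6 remove [dhl,tjozp] add [isqe,vzacc,dvkyj] -> 11 lines: seypz bcwbb ozev vajeu mxied nbflf isqe vzacc dvkyj krwqh xtua
Hunk 4: at line 6 remove [vzacc,dvkyj] add [rqvlr,uwp,lzhvr] -> 12 lines: seypz bcwbb ozev vajeu mxied nbflf isqe rqvlr uwp lzhvr krwqh xtua
Hunk 5: at line 7 remove [rqvlr,uwp,lzhvr] add [fnqly,mzv] -> 11 lines: seypz bcwbb ozev vajeu mxied nbflf isqe fnqly mzv krwqh xtua
Final line 4: vajeu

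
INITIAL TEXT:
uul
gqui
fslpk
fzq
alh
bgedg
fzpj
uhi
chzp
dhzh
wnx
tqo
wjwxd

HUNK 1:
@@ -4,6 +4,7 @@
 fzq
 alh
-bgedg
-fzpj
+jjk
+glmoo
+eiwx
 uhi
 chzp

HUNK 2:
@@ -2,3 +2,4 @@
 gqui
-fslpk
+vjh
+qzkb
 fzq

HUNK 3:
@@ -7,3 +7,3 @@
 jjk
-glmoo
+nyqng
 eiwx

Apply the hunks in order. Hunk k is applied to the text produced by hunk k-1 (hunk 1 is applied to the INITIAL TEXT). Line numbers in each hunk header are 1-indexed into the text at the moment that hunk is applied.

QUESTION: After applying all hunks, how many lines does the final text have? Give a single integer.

Answer: 15

Derivation:
Hunk 1: at line 4 remove [bgedg,fzpj] add [jjk,glmoo,eiwx] -> 14 lines: uul gqui fslpk fzq alh jjk glmoo eiwx uhi chzp dhzh wnx tqo wjwxd
Hunk 2: at line 2 remove [fslpk] add [vjh,qzkb] -> 15 lines: uul gqui vjh qzkb fzq alh jjk glmoo eiwx uhi chzp dhzh wnx tqo wjwxd
Hunk 3: at line 7 remove [glmoo] add [nyqng] -> 15 lines: uul gqui vjh qzkb fzq alh jjk nyqng eiwx uhi chzp dhzh wnx tqo wjwxd
Final line count: 15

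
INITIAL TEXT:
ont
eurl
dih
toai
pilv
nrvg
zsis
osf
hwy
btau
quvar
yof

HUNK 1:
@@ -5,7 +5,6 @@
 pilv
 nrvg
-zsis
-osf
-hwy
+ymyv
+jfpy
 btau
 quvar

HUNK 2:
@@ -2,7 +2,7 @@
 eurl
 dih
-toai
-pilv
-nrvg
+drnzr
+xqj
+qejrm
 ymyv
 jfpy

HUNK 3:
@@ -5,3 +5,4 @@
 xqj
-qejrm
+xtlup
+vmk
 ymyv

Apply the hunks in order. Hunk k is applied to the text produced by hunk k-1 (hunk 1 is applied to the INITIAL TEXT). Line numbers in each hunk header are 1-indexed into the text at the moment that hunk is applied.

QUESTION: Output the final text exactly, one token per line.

Answer: ont
eurl
dih
drnzr
xqj
xtlup
vmk
ymyv
jfpy
btau
quvar
yof

Derivation:
Hunk 1: at line 5 remove [zsis,osf,hwy] add [ymyv,jfpy] -> 11 lines: ont eurl dih toai pilv nrvg ymyv jfpy btau quvar yof
Hunk 2: at line 2 remove [toai,pilv,nrvg] add [drnzr,xqj,qejrm] -> 11 lines: ont eurl dih drnzr xqj qejrm ymyv jfpy btau quvar yof
Hunk 3: at line 5 remove [qejrm] add [xtlup,vmk] -> 12 lines: ont eurl dih drnzr xqj xtlup vmk ymyv jfpy btau quvar yof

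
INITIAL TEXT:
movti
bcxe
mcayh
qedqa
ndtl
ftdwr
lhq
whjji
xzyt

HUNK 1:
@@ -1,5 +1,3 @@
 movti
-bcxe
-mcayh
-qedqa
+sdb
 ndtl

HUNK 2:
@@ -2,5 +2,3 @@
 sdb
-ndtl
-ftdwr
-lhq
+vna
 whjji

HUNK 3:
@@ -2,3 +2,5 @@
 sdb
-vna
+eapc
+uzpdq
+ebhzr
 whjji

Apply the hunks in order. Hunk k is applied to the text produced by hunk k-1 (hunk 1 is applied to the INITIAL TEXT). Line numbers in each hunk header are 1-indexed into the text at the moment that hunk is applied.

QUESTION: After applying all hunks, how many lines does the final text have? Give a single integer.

Hunk 1: at line 1 remove [bcxe,mcayh,qedqa] add [sdb] -> 7 lines: movti sdb ndtl ftdwr lhq whjji xzyt
Hunk 2: at line 2 remove [ndtl,ftdwr,lhq] add [vna] -> 5 lines: movti sdb vna whjji xzyt
Hunk 3: at line 2 remove [vna] add [eapc,uzpdq,ebhzr] -> 7 lines: movti sdb eapc uzpdq ebhzr whjji xzyt
Final line count: 7

Answer: 7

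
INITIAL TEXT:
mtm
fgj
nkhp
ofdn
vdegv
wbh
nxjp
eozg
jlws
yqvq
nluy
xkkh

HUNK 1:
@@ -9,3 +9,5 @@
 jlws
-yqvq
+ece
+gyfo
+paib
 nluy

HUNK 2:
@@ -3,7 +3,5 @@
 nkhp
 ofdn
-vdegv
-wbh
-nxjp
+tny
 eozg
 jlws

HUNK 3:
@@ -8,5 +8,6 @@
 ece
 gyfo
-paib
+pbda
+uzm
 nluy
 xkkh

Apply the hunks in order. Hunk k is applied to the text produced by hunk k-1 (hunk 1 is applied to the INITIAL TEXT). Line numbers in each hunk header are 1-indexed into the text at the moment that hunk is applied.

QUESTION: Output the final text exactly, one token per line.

Hunk 1: at line 9 remove [yqvq] add [ece,gyfo,paib] -> 14 lines: mtm fgj nkhp ofdn vdegv wbh nxjp eozg jlws ece gyfo paib nluy xkkh
Hunk 2: at line 3 remove [vdegv,wbh,nxjp] add [tny] -> 12 lines: mtm fgj nkhp ofdn tny eozg jlws ece gyfo paib nluy xkkh
Hunk 3: at line 8 remove [paib] add [pbda,uzm] -> 13 lines: mtm fgj nkhp ofdn tny eozg jlws ece gyfo pbda uzm nluy xkkh

Answer: mtm
fgj
nkhp
ofdn
tny
eozg
jlws
ece
gyfo
pbda
uzm
nluy
xkkh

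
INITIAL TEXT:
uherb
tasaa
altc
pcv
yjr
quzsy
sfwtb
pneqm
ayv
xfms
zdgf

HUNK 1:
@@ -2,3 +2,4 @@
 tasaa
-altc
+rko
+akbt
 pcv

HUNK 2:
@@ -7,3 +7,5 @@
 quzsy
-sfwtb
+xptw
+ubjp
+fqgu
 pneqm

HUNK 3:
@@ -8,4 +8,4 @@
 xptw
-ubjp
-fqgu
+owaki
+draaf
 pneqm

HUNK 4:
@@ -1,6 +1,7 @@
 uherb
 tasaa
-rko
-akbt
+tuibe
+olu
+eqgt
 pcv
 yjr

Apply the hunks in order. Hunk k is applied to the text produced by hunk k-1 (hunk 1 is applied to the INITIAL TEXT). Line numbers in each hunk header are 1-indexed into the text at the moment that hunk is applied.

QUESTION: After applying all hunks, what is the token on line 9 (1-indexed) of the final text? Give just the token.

Answer: xptw

Derivation:
Hunk 1: at line 2 remove [altc] add [rko,akbt] -> 12 lines: uherb tasaa rko akbt pcv yjr quzsy sfwtb pneqm ayv xfms zdgf
Hunk 2: at line 7 remove [sfwtb] add [xptw,ubjp,fqgu] -> 14 lines: uherb tasaa rko akbt pcv yjr quzsy xptw ubjp fqgu pneqm ayv xfms zdgf
Hunk 3: at line 8 remove [ubjp,fqgu] add [owaki,draaf] -> 14 lines: uherb tasaa rko akbt pcv yjr quzsy xptw owaki draaf pneqm ayv xfms zdgf
Hunk 4: at line 1 remove [rko,akbt] add [tuibe,olu,eqgt] -> 15 lines: uherb tasaa tuibe olu eqgt pcv yjr quzsy xptw owaki draaf pneqm ayv xfms zdgf
Final line 9: xptw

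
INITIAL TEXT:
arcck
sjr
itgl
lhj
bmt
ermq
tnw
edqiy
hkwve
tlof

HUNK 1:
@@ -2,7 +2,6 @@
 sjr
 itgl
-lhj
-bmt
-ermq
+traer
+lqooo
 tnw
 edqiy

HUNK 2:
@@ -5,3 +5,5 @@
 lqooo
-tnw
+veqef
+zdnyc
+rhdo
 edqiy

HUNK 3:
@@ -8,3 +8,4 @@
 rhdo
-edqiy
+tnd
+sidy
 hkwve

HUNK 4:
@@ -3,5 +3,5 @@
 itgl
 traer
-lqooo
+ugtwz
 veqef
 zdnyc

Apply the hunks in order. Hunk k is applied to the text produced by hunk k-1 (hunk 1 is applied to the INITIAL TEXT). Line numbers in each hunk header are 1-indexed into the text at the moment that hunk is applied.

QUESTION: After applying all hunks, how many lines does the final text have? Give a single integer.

Answer: 12

Derivation:
Hunk 1: at line 2 remove [lhj,bmt,ermq] add [traer,lqooo] -> 9 lines: arcck sjr itgl traer lqooo tnw edqiy hkwve tlof
Hunk 2: at line 5 remove [tnw] add [veqef,zdnyc,rhdo] -> 11 lines: arcck sjr itgl traer lqooo veqef zdnyc rhdo edqiy hkwve tlof
Hunk 3: at line 8 remove [edqiy] add [tnd,sidy] -> 12 lines: arcck sjr itgl traer lqooo veqef zdnyc rhdo tnd sidy hkwve tlof
Hunk 4: at line 3 remove [lqooo] add [ugtwz] -> 12 lines: arcck sjr itgl traer ugtwz veqef zdnyc rhdo tnd sidy hkwve tlof
Final line count: 12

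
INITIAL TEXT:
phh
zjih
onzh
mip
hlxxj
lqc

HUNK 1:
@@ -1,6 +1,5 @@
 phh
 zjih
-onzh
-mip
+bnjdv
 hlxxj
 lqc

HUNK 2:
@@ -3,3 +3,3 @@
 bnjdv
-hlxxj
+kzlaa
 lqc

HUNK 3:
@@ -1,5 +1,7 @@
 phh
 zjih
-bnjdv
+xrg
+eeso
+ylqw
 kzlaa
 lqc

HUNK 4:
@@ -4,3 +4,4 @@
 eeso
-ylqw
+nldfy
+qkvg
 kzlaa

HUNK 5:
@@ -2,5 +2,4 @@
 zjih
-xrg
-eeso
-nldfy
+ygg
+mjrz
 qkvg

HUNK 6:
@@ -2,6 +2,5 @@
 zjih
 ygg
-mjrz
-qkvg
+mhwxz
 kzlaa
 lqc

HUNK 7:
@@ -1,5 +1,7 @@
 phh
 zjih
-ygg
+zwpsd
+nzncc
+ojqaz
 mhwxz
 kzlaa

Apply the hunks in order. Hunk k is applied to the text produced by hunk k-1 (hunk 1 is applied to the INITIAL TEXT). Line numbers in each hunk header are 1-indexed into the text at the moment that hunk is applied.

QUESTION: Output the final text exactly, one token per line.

Answer: phh
zjih
zwpsd
nzncc
ojqaz
mhwxz
kzlaa
lqc

Derivation:
Hunk 1: at line 1 remove [onzh,mip] add [bnjdv] -> 5 lines: phh zjih bnjdv hlxxj lqc
Hunk 2: at line 3 remove [hlxxj] add [kzlaa] -> 5 lines: phh zjih bnjdv kzlaa lqc
Hunk 3: at line 1 remove [bnjdv] add [xrg,eeso,ylqw] -> 7 lines: phh zjih xrg eeso ylqw kzlaa lqc
Hunk 4: at line 4 remove [ylqw] add [nldfy,qkvg] -> 8 lines: phh zjih xrg eeso nldfy qkvg kzlaa lqc
Hunk 5: at line 2 remove [xrg,eeso,nldfy] add [ygg,mjrz] -> 7 lines: phh zjih ygg mjrz qkvg kzlaa lqc
Hunk 6: at line 2 remove [mjrz,qkvg] add [mhwxz] -> 6 lines: phh zjih ygg mhwxz kzlaa lqc
Hunk 7: at line 1 remove [ygg] add [zwpsd,nzncc,ojqaz] -> 8 lines: phh zjih zwpsd nzncc ojqaz mhwxz kzlaa lqc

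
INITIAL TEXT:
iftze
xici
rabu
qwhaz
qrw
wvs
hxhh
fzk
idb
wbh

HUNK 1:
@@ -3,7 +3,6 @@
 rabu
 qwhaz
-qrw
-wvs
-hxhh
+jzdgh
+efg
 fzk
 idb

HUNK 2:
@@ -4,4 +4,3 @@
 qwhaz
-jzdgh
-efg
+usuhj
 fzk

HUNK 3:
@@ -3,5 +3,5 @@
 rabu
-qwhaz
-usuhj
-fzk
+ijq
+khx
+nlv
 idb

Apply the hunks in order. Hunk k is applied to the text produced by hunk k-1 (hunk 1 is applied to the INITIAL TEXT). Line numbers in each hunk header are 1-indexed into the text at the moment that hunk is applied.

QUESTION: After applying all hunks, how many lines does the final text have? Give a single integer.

Answer: 8

Derivation:
Hunk 1: at line 3 remove [qrw,wvs,hxhh] add [jzdgh,efg] -> 9 lines: iftze xici rabu qwhaz jzdgh efg fzk idb wbh
Hunk 2: at line 4 remove [jzdgh,efg] add [usuhj] -> 8 lines: iftze xici rabu qwhaz usuhj fzk idb wbh
Hunk 3: at line 3 remove [qwhaz,usuhj,fzk] add [ijq,khx,nlv] -> 8 lines: iftze xici rabu ijq khx nlv idb wbh
Final line count: 8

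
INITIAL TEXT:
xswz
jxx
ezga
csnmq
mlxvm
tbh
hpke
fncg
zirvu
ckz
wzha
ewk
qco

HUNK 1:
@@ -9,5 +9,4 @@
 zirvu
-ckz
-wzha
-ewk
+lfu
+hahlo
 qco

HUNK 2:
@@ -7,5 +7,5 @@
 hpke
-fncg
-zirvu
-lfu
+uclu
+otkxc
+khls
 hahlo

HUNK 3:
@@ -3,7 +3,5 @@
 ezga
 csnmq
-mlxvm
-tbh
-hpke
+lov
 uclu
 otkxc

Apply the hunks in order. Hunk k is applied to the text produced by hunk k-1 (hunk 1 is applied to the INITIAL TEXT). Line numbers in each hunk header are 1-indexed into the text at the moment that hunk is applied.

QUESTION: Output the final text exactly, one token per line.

Hunk 1: at line 9 remove [ckz,wzha,ewk] add [lfu,hahlo] -> 12 lines: xswz jxx ezga csnmq mlxvm tbh hpke fncg zirvu lfu hahlo qco
Hunk 2: at line 7 remove [fncg,zirvu,lfu] add [uclu,otkxc,khls] -> 12 lines: xswz jxx ezga csnmq mlxvm tbh hpke uclu otkxc khls hahlo qco
Hunk 3: at line 3 remove [mlxvm,tbh,hpke] add [lov] -> 10 lines: xswz jxx ezga csnmq lov uclu otkxc khls hahlo qco

Answer: xswz
jxx
ezga
csnmq
lov
uclu
otkxc
khls
hahlo
qco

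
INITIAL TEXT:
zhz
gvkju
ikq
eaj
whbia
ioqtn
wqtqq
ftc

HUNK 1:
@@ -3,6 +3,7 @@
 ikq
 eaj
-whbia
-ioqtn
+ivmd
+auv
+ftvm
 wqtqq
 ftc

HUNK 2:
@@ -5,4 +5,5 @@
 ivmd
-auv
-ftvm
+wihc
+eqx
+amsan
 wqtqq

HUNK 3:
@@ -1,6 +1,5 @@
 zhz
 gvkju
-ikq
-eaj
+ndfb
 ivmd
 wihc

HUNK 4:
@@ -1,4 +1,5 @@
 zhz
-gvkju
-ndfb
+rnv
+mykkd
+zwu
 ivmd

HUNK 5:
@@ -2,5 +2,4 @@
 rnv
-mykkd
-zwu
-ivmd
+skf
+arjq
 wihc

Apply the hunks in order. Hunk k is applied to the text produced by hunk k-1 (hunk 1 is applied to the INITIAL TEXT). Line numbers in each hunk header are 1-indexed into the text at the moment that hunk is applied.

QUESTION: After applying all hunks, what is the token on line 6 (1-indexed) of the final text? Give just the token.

Answer: eqx

Derivation:
Hunk 1: at line 3 remove [whbia,ioqtn] add [ivmd,auv,ftvm] -> 9 lines: zhz gvkju ikq eaj ivmd auv ftvm wqtqq ftc
Hunk 2: at line 5 remove [auv,ftvm] add [wihc,eqx,amsan] -> 10 lines: zhz gvkju ikq eaj ivmd wihc eqx amsan wqtqq ftc
Hunk 3: at line 1 remove [ikq,eaj] add [ndfb] -> 9 lines: zhz gvkju ndfb ivmd wihc eqx amsan wqtqq ftc
Hunk 4: at line 1 remove [gvkju,ndfb] add [rnv,mykkd,zwu] -> 10 lines: zhz rnv mykkd zwu ivmd wihc eqx amsan wqtqq ftc
Hunk 5: at line 2 remove [mykkd,zwu,ivmd] add [skf,arjq] -> 9 lines: zhz rnv skf arjq wihc eqx amsan wqtqq ftc
Final line 6: eqx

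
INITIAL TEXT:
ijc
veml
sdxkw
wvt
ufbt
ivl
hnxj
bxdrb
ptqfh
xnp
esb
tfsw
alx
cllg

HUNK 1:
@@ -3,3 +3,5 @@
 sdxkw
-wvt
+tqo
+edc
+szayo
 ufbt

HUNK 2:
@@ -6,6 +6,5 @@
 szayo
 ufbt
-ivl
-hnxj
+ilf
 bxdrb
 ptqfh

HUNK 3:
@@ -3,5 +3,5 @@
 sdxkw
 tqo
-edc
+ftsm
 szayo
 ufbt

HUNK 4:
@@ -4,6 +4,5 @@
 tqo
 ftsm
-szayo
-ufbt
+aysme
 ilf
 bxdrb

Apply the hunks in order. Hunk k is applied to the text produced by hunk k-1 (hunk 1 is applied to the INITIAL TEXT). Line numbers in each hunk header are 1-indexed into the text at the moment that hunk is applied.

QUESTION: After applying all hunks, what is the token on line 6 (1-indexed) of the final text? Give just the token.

Answer: aysme

Derivation:
Hunk 1: at line 3 remove [wvt] add [tqo,edc,szayo] -> 16 lines: ijc veml sdxkw tqo edc szayo ufbt ivl hnxj bxdrb ptqfh xnp esb tfsw alx cllg
Hunk 2: at line 6 remove [ivl,hnxj] add [ilf] -> 15 lines: ijc veml sdxkw tqo edc szayo ufbt ilf bxdrb ptqfh xnp esb tfsw alx cllg
Hunk 3: at line 3 remove [edc] add [ftsm] -> 15 lines: ijc veml sdxkw tqo ftsm szayo ufbt ilf bxdrb ptqfh xnp esb tfsw alx cllg
Hunk 4: at line 4 remove [szayo,ufbt] add [aysme] -> 14 lines: ijc veml sdxkw tqo ftsm aysme ilf bxdrb ptqfh xnp esb tfsw alx cllg
Final line 6: aysme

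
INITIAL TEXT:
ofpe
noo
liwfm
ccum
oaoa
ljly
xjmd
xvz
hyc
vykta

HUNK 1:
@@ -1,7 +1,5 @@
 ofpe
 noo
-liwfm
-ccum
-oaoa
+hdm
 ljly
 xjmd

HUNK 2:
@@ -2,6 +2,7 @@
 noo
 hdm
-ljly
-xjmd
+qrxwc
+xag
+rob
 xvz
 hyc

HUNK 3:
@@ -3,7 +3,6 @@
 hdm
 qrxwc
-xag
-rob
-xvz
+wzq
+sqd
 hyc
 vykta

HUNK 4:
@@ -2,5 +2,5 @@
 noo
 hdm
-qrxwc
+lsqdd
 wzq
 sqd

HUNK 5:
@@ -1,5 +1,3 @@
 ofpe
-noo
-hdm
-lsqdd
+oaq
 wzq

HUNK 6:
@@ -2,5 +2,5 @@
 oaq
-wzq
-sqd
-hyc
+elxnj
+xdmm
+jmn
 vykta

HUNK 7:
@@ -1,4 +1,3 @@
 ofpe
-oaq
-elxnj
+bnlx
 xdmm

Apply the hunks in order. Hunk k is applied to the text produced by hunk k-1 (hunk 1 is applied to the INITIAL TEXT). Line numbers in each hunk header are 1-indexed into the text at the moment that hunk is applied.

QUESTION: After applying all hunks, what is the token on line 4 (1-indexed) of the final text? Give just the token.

Hunk 1: at line 1 remove [liwfm,ccum,oaoa] add [hdm] -> 8 lines: ofpe noo hdm ljly xjmd xvz hyc vykta
Hunk 2: at line 2 remove [ljly,xjmd] add [qrxwc,xag,rob] -> 9 lines: ofpe noo hdm qrxwc xag rob xvz hyc vykta
Hunk 3: at line 3 remove [xag,rob,xvz] add [wzq,sqd] -> 8 lines: ofpe noo hdm qrxwc wzq sqd hyc vykta
Hunk 4: at line 2 remove [qrxwc] add [lsqdd] -> 8 lines: ofpe noo hdm lsqdd wzq sqd hyc vykta
Hunk 5: at line 1 remove [noo,hdm,lsqdd] add [oaq] -> 6 lines: ofpe oaq wzq sqd hyc vykta
Hunk 6: at line 2 remove [wzq,sqd,hyc] add [elxnj,xdmm,jmn] -> 6 lines: ofpe oaq elxnj xdmm jmn vykta
Hunk 7: at line 1 remove [oaq,elxnj] add [bnlx] -> 5 lines: ofpe bnlx xdmm jmn vykta
Final line 4: jmn

Answer: jmn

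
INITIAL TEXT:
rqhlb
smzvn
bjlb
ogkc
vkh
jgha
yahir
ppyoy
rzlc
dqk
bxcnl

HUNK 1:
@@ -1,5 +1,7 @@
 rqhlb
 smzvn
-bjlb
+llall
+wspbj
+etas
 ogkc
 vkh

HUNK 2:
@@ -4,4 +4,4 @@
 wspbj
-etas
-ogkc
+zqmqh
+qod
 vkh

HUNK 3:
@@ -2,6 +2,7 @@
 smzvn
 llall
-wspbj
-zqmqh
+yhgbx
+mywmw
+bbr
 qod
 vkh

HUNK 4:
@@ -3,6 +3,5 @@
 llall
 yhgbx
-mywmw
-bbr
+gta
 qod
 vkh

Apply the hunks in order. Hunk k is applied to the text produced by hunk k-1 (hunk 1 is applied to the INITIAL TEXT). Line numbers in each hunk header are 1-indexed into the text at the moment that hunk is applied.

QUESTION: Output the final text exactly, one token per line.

Hunk 1: at line 1 remove [bjlb] add [llall,wspbj,etas] -> 13 lines: rqhlb smzvn llall wspbj etas ogkc vkh jgha yahir ppyoy rzlc dqk bxcnl
Hunk 2: at line 4 remove [etas,ogkc] add [zqmqh,qod] -> 13 lines: rqhlb smzvn llall wspbj zqmqh qod vkh jgha yahir ppyoy rzlc dqk bxcnl
Hunk 3: at line 2 remove [wspbj,zqmqh] add [yhgbx,mywmw,bbr] -> 14 lines: rqhlb smzvn llall yhgbx mywmw bbr qod vkh jgha yahir ppyoy rzlc dqk bxcnl
Hunk 4: at line 3 remove [mywmw,bbr] add [gta] -> 13 lines: rqhlb smzvn llall yhgbx gta qod vkh jgha yahir ppyoy rzlc dqk bxcnl

Answer: rqhlb
smzvn
llall
yhgbx
gta
qod
vkh
jgha
yahir
ppyoy
rzlc
dqk
bxcnl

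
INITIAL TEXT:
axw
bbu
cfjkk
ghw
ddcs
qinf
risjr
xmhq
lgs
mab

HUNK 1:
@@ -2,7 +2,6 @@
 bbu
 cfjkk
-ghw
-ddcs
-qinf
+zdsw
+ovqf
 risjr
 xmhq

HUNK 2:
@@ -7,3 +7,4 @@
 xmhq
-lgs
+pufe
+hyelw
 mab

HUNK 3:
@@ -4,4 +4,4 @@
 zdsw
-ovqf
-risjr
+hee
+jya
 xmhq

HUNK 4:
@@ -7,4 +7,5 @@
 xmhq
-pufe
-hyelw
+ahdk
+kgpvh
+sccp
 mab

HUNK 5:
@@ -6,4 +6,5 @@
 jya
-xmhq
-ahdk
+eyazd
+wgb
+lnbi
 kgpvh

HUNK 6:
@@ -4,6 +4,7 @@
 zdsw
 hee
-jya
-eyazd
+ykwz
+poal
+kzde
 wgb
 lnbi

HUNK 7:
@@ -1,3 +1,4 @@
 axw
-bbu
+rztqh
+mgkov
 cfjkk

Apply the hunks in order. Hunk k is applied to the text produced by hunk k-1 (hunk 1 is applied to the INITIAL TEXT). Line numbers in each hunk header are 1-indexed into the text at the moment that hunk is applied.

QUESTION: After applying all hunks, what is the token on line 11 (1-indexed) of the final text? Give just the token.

Answer: lnbi

Derivation:
Hunk 1: at line 2 remove [ghw,ddcs,qinf] add [zdsw,ovqf] -> 9 lines: axw bbu cfjkk zdsw ovqf risjr xmhq lgs mab
Hunk 2: at line 7 remove [lgs] add [pufe,hyelw] -> 10 lines: axw bbu cfjkk zdsw ovqf risjr xmhq pufe hyelw mab
Hunk 3: at line 4 remove [ovqf,risjr] add [hee,jya] -> 10 lines: axw bbu cfjkk zdsw hee jya xmhq pufe hyelw mab
Hunk 4: at line 7 remove [pufe,hyelw] add [ahdk,kgpvh,sccp] -> 11 lines: axw bbu cfjkk zdsw hee jya xmhq ahdk kgpvh sccp mab
Hunk 5: at line 6 remove [xmhq,ahdk] add [eyazd,wgb,lnbi] -> 12 lines: axw bbu cfjkk zdsw hee jya eyazd wgb lnbi kgpvh sccp mab
Hunk 6: at line 4 remove [jya,eyazd] add [ykwz,poal,kzde] -> 13 lines: axw bbu cfjkk zdsw hee ykwz poal kzde wgb lnbi kgpvh sccp mab
Hunk 7: at line 1 remove [bbu] add [rztqh,mgkov] -> 14 lines: axw rztqh mgkov cfjkk zdsw hee ykwz poal kzde wgb lnbi kgpvh sccp mab
Final line 11: lnbi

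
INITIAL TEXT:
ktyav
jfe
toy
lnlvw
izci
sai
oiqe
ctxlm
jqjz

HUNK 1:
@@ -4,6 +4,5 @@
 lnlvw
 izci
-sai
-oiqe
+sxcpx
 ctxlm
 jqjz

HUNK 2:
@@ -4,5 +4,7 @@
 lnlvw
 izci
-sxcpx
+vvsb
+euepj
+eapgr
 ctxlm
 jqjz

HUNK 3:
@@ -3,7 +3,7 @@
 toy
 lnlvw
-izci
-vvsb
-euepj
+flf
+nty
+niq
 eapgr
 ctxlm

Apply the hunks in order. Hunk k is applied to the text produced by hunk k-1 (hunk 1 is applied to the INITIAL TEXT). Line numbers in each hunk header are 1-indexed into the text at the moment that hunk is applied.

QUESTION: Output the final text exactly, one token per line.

Hunk 1: at line 4 remove [sai,oiqe] add [sxcpx] -> 8 lines: ktyav jfe toy lnlvw izci sxcpx ctxlm jqjz
Hunk 2: at line 4 remove [sxcpx] add [vvsb,euepj,eapgr] -> 10 lines: ktyav jfe toy lnlvw izci vvsb euepj eapgr ctxlm jqjz
Hunk 3: at line 3 remove [izci,vvsb,euepj] add [flf,nty,niq] -> 10 lines: ktyav jfe toy lnlvw flf nty niq eapgr ctxlm jqjz

Answer: ktyav
jfe
toy
lnlvw
flf
nty
niq
eapgr
ctxlm
jqjz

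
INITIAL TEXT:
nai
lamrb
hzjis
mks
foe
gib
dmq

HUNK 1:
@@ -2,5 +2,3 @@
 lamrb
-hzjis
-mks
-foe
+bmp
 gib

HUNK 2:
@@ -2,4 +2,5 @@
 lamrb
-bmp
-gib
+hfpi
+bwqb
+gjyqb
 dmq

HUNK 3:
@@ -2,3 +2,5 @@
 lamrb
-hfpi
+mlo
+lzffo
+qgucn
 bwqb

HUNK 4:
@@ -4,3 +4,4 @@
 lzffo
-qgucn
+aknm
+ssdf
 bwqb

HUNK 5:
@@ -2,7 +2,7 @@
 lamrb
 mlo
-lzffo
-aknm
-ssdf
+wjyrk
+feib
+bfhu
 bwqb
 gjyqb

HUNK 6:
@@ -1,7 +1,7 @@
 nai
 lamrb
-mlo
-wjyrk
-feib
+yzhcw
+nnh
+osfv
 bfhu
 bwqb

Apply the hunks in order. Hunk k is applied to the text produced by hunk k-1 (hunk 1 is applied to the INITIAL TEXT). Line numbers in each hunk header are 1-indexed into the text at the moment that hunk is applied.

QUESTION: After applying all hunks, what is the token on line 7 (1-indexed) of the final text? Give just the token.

Hunk 1: at line 2 remove [hzjis,mks,foe] add [bmp] -> 5 lines: nai lamrb bmp gib dmq
Hunk 2: at line 2 remove [bmp,gib] add [hfpi,bwqb,gjyqb] -> 6 lines: nai lamrb hfpi bwqb gjyqb dmq
Hunk 3: at line 2 remove [hfpi] add [mlo,lzffo,qgucn] -> 8 lines: nai lamrb mlo lzffo qgucn bwqb gjyqb dmq
Hunk 4: at line 4 remove [qgucn] add [aknm,ssdf] -> 9 lines: nai lamrb mlo lzffo aknm ssdf bwqb gjyqb dmq
Hunk 5: at line 2 remove [lzffo,aknm,ssdf] add [wjyrk,feib,bfhu] -> 9 lines: nai lamrb mlo wjyrk feib bfhu bwqb gjyqb dmq
Hunk 6: at line 1 remove [mlo,wjyrk,feib] add [yzhcw,nnh,osfv] -> 9 lines: nai lamrb yzhcw nnh osfv bfhu bwqb gjyqb dmq
Final line 7: bwqb

Answer: bwqb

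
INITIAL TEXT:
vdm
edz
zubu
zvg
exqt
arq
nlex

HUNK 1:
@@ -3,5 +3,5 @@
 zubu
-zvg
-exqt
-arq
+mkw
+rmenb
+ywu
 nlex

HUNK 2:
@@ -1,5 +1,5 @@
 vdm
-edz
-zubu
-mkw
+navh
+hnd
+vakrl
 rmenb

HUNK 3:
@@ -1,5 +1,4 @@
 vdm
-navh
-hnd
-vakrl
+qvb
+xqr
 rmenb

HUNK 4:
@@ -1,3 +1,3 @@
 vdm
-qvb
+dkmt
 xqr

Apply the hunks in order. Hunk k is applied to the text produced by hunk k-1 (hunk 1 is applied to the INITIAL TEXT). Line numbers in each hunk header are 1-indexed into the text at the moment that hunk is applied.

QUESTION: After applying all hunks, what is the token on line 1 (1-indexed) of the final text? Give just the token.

Answer: vdm

Derivation:
Hunk 1: at line 3 remove [zvg,exqt,arq] add [mkw,rmenb,ywu] -> 7 lines: vdm edz zubu mkw rmenb ywu nlex
Hunk 2: at line 1 remove [edz,zubu,mkw] add [navh,hnd,vakrl] -> 7 lines: vdm navh hnd vakrl rmenb ywu nlex
Hunk 3: at line 1 remove [navh,hnd,vakrl] add [qvb,xqr] -> 6 lines: vdm qvb xqr rmenb ywu nlex
Hunk 4: at line 1 remove [qvb] add [dkmt] -> 6 lines: vdm dkmt xqr rmenb ywu nlex
Final line 1: vdm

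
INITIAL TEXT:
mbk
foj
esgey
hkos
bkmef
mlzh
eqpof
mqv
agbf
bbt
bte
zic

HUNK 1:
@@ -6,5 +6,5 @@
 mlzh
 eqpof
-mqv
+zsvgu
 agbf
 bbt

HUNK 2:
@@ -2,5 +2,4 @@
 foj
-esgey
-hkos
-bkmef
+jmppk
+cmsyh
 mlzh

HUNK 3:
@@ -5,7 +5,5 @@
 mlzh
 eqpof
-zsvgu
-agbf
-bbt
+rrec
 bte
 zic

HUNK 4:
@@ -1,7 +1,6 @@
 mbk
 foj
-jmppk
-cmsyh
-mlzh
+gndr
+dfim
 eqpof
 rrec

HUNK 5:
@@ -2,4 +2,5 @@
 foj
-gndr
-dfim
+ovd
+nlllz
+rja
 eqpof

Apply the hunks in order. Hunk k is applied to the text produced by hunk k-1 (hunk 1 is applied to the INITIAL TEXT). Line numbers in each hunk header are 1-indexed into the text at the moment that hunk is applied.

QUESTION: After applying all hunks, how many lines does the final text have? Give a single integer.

Answer: 9

Derivation:
Hunk 1: at line 6 remove [mqv] add [zsvgu] -> 12 lines: mbk foj esgey hkos bkmef mlzh eqpof zsvgu agbf bbt bte zic
Hunk 2: at line 2 remove [esgey,hkos,bkmef] add [jmppk,cmsyh] -> 11 lines: mbk foj jmppk cmsyh mlzh eqpof zsvgu agbf bbt bte zic
Hunk 3: at line 5 remove [zsvgu,agbf,bbt] add [rrec] -> 9 lines: mbk foj jmppk cmsyh mlzh eqpof rrec bte zic
Hunk 4: at line 1 remove [jmppk,cmsyh,mlzh] add [gndr,dfim] -> 8 lines: mbk foj gndr dfim eqpof rrec bte zic
Hunk 5: at line 2 remove [gndr,dfim] add [ovd,nlllz,rja] -> 9 lines: mbk foj ovd nlllz rja eqpof rrec bte zic
Final line count: 9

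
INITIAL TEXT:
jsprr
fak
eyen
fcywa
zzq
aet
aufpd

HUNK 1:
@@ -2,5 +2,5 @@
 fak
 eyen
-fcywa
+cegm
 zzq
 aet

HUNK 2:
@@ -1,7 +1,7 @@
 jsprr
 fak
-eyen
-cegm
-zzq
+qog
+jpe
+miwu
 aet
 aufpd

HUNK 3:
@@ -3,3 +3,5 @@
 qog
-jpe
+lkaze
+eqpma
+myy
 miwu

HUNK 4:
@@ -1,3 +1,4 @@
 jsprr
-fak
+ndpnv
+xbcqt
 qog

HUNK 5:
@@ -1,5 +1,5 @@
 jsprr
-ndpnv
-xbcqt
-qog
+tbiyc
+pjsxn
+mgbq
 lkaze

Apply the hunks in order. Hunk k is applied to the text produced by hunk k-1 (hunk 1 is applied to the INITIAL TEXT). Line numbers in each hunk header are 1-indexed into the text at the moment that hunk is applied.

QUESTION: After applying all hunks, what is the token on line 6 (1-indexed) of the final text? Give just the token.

Answer: eqpma

Derivation:
Hunk 1: at line 2 remove [fcywa] add [cegm] -> 7 lines: jsprr fak eyen cegm zzq aet aufpd
Hunk 2: at line 1 remove [eyen,cegm,zzq] add [qog,jpe,miwu] -> 7 lines: jsprr fak qog jpe miwu aet aufpd
Hunk 3: at line 3 remove [jpe] add [lkaze,eqpma,myy] -> 9 lines: jsprr fak qog lkaze eqpma myy miwu aet aufpd
Hunk 4: at line 1 remove [fak] add [ndpnv,xbcqt] -> 10 lines: jsprr ndpnv xbcqt qog lkaze eqpma myy miwu aet aufpd
Hunk 5: at line 1 remove [ndpnv,xbcqt,qog] add [tbiyc,pjsxn,mgbq] -> 10 lines: jsprr tbiyc pjsxn mgbq lkaze eqpma myy miwu aet aufpd
Final line 6: eqpma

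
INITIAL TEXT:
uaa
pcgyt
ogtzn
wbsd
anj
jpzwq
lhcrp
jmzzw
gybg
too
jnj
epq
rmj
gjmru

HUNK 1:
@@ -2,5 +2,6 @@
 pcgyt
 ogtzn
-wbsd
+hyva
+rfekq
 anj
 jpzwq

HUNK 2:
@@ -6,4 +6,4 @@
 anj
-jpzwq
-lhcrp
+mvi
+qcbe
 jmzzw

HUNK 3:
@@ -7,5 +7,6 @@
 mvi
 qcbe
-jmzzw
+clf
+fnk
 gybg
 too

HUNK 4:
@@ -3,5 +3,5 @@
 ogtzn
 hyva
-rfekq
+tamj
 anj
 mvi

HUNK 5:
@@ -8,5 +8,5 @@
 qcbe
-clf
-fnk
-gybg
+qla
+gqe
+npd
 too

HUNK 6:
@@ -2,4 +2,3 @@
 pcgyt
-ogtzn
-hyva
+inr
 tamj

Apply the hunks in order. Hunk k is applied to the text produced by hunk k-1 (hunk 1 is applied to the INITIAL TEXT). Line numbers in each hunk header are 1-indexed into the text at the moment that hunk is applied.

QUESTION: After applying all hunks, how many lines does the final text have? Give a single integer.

Answer: 15

Derivation:
Hunk 1: at line 2 remove [wbsd] add [hyva,rfekq] -> 15 lines: uaa pcgyt ogtzn hyva rfekq anj jpzwq lhcrp jmzzw gybg too jnj epq rmj gjmru
Hunk 2: at line 6 remove [jpzwq,lhcrp] add [mvi,qcbe] -> 15 lines: uaa pcgyt ogtzn hyva rfekq anj mvi qcbe jmzzw gybg too jnj epq rmj gjmru
Hunk 3: at line 7 remove [jmzzw] add [clf,fnk] -> 16 lines: uaa pcgyt ogtzn hyva rfekq anj mvi qcbe clf fnk gybg too jnj epq rmj gjmru
Hunk 4: at line 3 remove [rfekq] add [tamj] -> 16 lines: uaa pcgyt ogtzn hyva tamj anj mvi qcbe clf fnk gybg too jnj epq rmj gjmru
Hunk 5: at line 8 remove [clf,fnk,gybg] add [qla,gqe,npd] -> 16 lines: uaa pcgyt ogtzn hyva tamj anj mvi qcbe qla gqe npd too jnj epq rmj gjmru
Hunk 6: at line 2 remove [ogtzn,hyva] add [inr] -> 15 lines: uaa pcgyt inr tamj anj mvi qcbe qla gqe npd too jnj epq rmj gjmru
Final line count: 15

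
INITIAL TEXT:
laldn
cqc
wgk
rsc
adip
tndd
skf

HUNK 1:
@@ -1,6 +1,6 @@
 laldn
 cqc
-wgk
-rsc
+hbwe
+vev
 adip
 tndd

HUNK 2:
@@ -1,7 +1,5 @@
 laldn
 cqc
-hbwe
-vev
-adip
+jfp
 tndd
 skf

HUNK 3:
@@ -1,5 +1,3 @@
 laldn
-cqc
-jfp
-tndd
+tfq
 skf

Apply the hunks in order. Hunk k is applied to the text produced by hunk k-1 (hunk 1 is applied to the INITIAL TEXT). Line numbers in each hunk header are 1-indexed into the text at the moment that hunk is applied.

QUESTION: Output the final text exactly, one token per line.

Answer: laldn
tfq
skf

Derivation:
Hunk 1: at line 1 remove [wgk,rsc] add [hbwe,vev] -> 7 lines: laldn cqc hbwe vev adip tndd skf
Hunk 2: at line 1 remove [hbwe,vev,adip] add [jfp] -> 5 lines: laldn cqc jfp tndd skf
Hunk 3: at line 1 remove [cqc,jfp,tndd] add [tfq] -> 3 lines: laldn tfq skf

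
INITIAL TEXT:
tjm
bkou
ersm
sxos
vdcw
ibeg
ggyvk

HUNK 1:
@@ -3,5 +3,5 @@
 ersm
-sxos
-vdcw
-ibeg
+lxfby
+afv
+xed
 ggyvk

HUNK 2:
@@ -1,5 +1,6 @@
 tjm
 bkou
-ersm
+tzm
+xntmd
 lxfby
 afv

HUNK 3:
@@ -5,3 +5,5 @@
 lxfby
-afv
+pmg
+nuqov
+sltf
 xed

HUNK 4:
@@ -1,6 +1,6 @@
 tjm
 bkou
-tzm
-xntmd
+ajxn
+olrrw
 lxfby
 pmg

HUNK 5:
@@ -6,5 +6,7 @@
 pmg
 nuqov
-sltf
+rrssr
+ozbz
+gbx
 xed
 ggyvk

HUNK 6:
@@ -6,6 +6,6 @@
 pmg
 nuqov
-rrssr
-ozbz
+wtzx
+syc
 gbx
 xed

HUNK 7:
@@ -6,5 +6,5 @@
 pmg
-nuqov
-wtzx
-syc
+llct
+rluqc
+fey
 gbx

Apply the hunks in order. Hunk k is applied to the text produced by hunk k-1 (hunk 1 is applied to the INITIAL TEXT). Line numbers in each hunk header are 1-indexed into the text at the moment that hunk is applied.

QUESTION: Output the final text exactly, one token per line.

Hunk 1: at line 3 remove [sxos,vdcw,ibeg] add [lxfby,afv,xed] -> 7 lines: tjm bkou ersm lxfby afv xed ggyvk
Hunk 2: at line 1 remove [ersm] add [tzm,xntmd] -> 8 lines: tjm bkou tzm xntmd lxfby afv xed ggyvk
Hunk 3: at line 5 remove [afv] add [pmg,nuqov,sltf] -> 10 lines: tjm bkou tzm xntmd lxfby pmg nuqov sltf xed ggyvk
Hunk 4: at line 1 remove [tzm,xntmd] add [ajxn,olrrw] -> 10 lines: tjm bkou ajxn olrrw lxfby pmg nuqov sltf xed ggyvk
Hunk 5: at line 6 remove [sltf] add [rrssr,ozbz,gbx] -> 12 lines: tjm bkou ajxn olrrw lxfby pmg nuqov rrssr ozbz gbx xed ggyvk
Hunk 6: at line 6 remove [rrssr,ozbz] add [wtzx,syc] -> 12 lines: tjm bkou ajxn olrrw lxfby pmg nuqov wtzx syc gbx xed ggyvk
Hunk 7: at line 6 remove [nuqov,wtzx,syc] add [llct,rluqc,fey] -> 12 lines: tjm bkou ajxn olrrw lxfby pmg llct rluqc fey gbx xed ggyvk

Answer: tjm
bkou
ajxn
olrrw
lxfby
pmg
llct
rluqc
fey
gbx
xed
ggyvk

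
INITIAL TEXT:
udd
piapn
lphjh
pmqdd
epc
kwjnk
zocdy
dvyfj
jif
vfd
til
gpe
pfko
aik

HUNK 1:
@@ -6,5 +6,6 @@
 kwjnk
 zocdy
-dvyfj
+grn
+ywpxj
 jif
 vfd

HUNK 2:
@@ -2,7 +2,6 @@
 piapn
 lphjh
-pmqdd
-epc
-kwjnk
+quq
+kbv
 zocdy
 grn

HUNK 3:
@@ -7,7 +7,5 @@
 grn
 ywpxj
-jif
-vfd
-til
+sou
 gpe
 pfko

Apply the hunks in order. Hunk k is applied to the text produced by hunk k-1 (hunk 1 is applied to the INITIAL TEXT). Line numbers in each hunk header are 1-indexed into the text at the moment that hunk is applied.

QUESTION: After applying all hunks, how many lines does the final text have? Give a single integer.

Answer: 12

Derivation:
Hunk 1: at line 6 remove [dvyfj] add [grn,ywpxj] -> 15 lines: udd piapn lphjh pmqdd epc kwjnk zocdy grn ywpxj jif vfd til gpe pfko aik
Hunk 2: at line 2 remove [pmqdd,epc,kwjnk] add [quq,kbv] -> 14 lines: udd piapn lphjh quq kbv zocdy grn ywpxj jif vfd til gpe pfko aik
Hunk 3: at line 7 remove [jif,vfd,til] add [sou] -> 12 lines: udd piapn lphjh quq kbv zocdy grn ywpxj sou gpe pfko aik
Final line count: 12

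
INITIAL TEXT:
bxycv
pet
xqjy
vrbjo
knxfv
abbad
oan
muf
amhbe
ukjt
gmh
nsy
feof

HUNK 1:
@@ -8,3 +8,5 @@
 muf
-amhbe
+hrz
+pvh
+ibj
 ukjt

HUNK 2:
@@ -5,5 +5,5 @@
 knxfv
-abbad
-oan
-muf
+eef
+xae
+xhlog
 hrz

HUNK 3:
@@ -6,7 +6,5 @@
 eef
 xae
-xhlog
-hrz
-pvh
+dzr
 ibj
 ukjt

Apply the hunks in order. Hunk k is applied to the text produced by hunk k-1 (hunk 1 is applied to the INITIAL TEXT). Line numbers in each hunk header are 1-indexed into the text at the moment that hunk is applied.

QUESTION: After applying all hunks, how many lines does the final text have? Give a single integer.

Hunk 1: at line 8 remove [amhbe] add [hrz,pvh,ibj] -> 15 lines: bxycv pet xqjy vrbjo knxfv abbad oan muf hrz pvh ibj ukjt gmh nsy feof
Hunk 2: at line 5 remove [abbad,oan,muf] add [eef,xae,xhlog] -> 15 lines: bxycv pet xqjy vrbjo knxfv eef xae xhlog hrz pvh ibj ukjt gmh nsy feof
Hunk 3: at line 6 remove [xhlog,hrz,pvh] add [dzr] -> 13 lines: bxycv pet xqjy vrbjo knxfv eef xae dzr ibj ukjt gmh nsy feof
Final line count: 13

Answer: 13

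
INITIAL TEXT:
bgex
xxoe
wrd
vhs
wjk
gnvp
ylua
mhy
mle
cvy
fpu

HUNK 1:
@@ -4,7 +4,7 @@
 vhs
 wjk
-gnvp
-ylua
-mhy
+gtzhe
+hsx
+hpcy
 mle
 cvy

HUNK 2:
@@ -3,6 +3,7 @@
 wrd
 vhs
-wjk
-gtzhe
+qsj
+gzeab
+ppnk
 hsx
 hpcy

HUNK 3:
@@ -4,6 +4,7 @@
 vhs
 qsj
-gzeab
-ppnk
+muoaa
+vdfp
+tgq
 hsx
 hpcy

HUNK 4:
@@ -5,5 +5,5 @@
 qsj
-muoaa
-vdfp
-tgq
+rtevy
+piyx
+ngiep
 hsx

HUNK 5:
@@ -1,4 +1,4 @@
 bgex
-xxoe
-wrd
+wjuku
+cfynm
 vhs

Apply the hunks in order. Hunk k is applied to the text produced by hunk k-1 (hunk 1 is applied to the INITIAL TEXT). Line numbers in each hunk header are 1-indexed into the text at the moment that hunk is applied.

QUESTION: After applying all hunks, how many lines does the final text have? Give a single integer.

Hunk 1: at line 4 remove [gnvp,ylua,mhy] add [gtzhe,hsx,hpcy] -> 11 lines: bgex xxoe wrd vhs wjk gtzhe hsx hpcy mle cvy fpu
Hunk 2: at line 3 remove [wjk,gtzhe] add [qsj,gzeab,ppnk] -> 12 lines: bgex xxoe wrd vhs qsj gzeab ppnk hsx hpcy mle cvy fpu
Hunk 3: at line 4 remove [gzeab,ppnk] add [muoaa,vdfp,tgq] -> 13 lines: bgex xxoe wrd vhs qsj muoaa vdfp tgq hsx hpcy mle cvy fpu
Hunk 4: at line 5 remove [muoaa,vdfp,tgq] add [rtevy,piyx,ngiep] -> 13 lines: bgex xxoe wrd vhs qsj rtevy piyx ngiep hsx hpcy mle cvy fpu
Hunk 5: at line 1 remove [xxoe,wrd] add [wjuku,cfynm] -> 13 lines: bgex wjuku cfynm vhs qsj rtevy piyx ngiep hsx hpcy mle cvy fpu
Final line count: 13

Answer: 13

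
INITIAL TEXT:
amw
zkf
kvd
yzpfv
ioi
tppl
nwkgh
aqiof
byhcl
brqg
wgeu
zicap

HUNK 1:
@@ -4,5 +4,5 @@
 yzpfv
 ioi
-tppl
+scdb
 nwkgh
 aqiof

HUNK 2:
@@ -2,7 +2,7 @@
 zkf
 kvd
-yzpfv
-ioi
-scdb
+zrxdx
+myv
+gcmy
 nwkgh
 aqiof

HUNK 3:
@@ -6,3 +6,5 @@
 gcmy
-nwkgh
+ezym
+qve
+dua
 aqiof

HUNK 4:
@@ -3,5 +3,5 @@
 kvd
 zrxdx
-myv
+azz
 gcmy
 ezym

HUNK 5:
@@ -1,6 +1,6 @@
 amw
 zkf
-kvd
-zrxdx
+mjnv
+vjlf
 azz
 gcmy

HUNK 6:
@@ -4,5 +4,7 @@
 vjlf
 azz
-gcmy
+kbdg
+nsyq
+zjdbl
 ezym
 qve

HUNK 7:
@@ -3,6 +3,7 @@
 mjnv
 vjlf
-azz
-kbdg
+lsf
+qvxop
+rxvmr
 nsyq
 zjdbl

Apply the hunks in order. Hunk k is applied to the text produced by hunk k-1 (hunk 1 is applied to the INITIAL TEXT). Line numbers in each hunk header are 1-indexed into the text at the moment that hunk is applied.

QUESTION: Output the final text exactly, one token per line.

Hunk 1: at line 4 remove [tppl] add [scdb] -> 12 lines: amw zkf kvd yzpfv ioi scdb nwkgh aqiof byhcl brqg wgeu zicap
Hunk 2: at line 2 remove [yzpfv,ioi,scdb] add [zrxdx,myv,gcmy] -> 12 lines: amw zkf kvd zrxdx myv gcmy nwkgh aqiof byhcl brqg wgeu zicap
Hunk 3: at line 6 remove [nwkgh] add [ezym,qve,dua] -> 14 lines: amw zkf kvd zrxdx myv gcmy ezym qve dua aqiof byhcl brqg wgeu zicap
Hunk 4: at line 3 remove [myv] add [azz] -> 14 lines: amw zkf kvd zrxdx azz gcmy ezym qve dua aqiof byhcl brqg wgeu zicap
Hunk 5: at line 1 remove [kvd,zrxdx] add [mjnv,vjlf] -> 14 lines: amw zkf mjnv vjlf azz gcmy ezym qve dua aqiof byhcl brqg wgeu zicap
Hunk 6: at line 4 remove [gcmy] add [kbdg,nsyq,zjdbl] -> 16 lines: amw zkf mjnv vjlf azz kbdg nsyq zjdbl ezym qve dua aqiof byhcl brqg wgeu zicap
Hunk 7: at line 3 remove [azz,kbdg] add [lsf,qvxop,rxvmr] -> 17 lines: amw zkf mjnv vjlf lsf qvxop rxvmr nsyq zjdbl ezym qve dua aqiof byhcl brqg wgeu zicap

Answer: amw
zkf
mjnv
vjlf
lsf
qvxop
rxvmr
nsyq
zjdbl
ezym
qve
dua
aqiof
byhcl
brqg
wgeu
zicap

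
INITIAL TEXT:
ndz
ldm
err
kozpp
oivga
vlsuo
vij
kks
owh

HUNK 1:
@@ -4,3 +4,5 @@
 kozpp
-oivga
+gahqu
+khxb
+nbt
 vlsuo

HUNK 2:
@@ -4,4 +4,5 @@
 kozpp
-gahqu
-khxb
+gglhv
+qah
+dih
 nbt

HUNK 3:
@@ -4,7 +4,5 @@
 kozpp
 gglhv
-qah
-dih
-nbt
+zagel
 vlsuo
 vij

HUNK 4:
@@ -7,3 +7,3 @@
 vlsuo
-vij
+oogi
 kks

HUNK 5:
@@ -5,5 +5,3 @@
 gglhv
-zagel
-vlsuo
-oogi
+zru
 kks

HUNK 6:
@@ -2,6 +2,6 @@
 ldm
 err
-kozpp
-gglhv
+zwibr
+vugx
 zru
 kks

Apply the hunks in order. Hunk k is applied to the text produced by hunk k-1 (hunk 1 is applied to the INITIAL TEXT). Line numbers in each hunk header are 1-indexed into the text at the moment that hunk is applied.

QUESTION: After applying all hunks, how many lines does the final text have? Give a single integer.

Answer: 8

Derivation:
Hunk 1: at line 4 remove [oivga] add [gahqu,khxb,nbt] -> 11 lines: ndz ldm err kozpp gahqu khxb nbt vlsuo vij kks owh
Hunk 2: at line 4 remove [gahqu,khxb] add [gglhv,qah,dih] -> 12 lines: ndz ldm err kozpp gglhv qah dih nbt vlsuo vij kks owh
Hunk 3: at line 4 remove [qah,dih,nbt] add [zagel] -> 10 lines: ndz ldm err kozpp gglhv zagel vlsuo vij kks owh
Hunk 4: at line 7 remove [vij] add [oogi] -> 10 lines: ndz ldm err kozpp gglhv zagel vlsuo oogi kks owh
Hunk 5: at line 5 remove [zagel,vlsuo,oogi] add [zru] -> 8 lines: ndz ldm err kozpp gglhv zru kks owh
Hunk 6: at line 2 remove [kozpp,gglhv] add [zwibr,vugx] -> 8 lines: ndz ldm err zwibr vugx zru kks owh
Final line count: 8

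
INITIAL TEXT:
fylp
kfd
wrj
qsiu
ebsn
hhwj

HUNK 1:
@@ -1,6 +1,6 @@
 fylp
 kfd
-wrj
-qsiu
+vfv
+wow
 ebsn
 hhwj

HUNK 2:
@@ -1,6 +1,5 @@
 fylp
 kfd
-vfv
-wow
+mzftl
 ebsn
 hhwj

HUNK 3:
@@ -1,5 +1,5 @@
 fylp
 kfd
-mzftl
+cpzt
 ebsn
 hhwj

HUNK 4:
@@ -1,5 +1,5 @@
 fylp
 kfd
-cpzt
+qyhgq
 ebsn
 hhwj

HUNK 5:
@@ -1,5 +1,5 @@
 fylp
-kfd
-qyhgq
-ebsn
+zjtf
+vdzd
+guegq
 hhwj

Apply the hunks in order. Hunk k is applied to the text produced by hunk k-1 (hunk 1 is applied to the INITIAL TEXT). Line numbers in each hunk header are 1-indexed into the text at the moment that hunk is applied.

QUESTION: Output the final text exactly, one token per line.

Hunk 1: at line 1 remove [wrj,qsiu] add [vfv,wow] -> 6 lines: fylp kfd vfv wow ebsn hhwj
Hunk 2: at line 1 remove [vfv,wow] add [mzftl] -> 5 lines: fylp kfd mzftl ebsn hhwj
Hunk 3: at line 1 remove [mzftl] add [cpzt] -> 5 lines: fylp kfd cpzt ebsn hhwj
Hunk 4: at line 1 remove [cpzt] add [qyhgq] -> 5 lines: fylp kfd qyhgq ebsn hhwj
Hunk 5: at line 1 remove [kfd,qyhgq,ebsn] add [zjtf,vdzd,guegq] -> 5 lines: fylp zjtf vdzd guegq hhwj

Answer: fylp
zjtf
vdzd
guegq
hhwj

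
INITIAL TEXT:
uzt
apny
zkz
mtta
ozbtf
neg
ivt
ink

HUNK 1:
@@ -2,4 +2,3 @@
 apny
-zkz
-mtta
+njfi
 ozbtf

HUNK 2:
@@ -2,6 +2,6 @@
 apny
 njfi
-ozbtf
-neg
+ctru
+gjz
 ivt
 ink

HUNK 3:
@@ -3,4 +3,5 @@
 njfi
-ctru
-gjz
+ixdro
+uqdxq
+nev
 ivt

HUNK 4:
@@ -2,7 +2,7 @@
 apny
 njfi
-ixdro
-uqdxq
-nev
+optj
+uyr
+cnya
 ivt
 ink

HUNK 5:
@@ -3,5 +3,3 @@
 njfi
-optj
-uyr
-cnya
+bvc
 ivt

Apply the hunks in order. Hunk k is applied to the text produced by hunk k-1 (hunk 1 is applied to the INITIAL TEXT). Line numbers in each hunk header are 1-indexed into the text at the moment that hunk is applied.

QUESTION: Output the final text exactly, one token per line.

Answer: uzt
apny
njfi
bvc
ivt
ink

Derivation:
Hunk 1: at line 2 remove [zkz,mtta] add [njfi] -> 7 lines: uzt apny njfi ozbtf neg ivt ink
Hunk 2: at line 2 remove [ozbtf,neg] add [ctru,gjz] -> 7 lines: uzt apny njfi ctru gjz ivt ink
Hunk 3: at line 3 remove [ctru,gjz] add [ixdro,uqdxq,nev] -> 8 lines: uzt apny njfi ixdro uqdxq nev ivt ink
Hunk 4: at line 2 remove [ixdro,uqdxq,nev] add [optj,uyr,cnya] -> 8 lines: uzt apny njfi optj uyr cnya ivt ink
Hunk 5: at line 3 remove [optj,uyr,cnya] add [bvc] -> 6 lines: uzt apny njfi bvc ivt ink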